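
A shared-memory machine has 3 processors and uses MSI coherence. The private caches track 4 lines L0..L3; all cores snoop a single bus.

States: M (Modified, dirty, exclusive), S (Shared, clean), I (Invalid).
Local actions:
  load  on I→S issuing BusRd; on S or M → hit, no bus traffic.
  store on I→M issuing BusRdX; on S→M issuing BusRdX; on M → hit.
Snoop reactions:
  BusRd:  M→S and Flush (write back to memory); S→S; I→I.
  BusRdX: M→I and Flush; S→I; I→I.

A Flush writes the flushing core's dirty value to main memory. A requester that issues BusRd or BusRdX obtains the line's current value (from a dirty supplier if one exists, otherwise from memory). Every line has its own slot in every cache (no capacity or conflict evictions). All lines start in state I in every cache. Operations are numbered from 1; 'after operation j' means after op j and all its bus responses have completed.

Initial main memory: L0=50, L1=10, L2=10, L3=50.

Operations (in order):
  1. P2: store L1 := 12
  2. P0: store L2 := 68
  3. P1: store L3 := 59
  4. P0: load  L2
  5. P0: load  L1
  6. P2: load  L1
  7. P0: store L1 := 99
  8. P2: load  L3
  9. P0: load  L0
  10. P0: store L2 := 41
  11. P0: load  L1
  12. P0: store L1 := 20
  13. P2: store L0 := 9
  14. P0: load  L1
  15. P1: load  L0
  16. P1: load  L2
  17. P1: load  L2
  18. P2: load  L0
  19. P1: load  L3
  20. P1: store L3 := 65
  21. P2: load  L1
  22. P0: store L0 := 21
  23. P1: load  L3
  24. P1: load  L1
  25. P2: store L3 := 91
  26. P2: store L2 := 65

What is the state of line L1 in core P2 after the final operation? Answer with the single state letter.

  op1 P2: store L1 := 12 → I/I/M on L1; bus BusRdX; mem=10
  op2 P0: store L2 := 68 → M/I/I on L2; bus BusRdX; mem=10
  op3 P1: store L3 := 59 → I/M/I on L3; bus BusRdX; mem=50
  op4 P0: load  L2 → M/I/I on L2; bus (none); mem=10
  op5 P0: load  L1 → S/I/S on L1; bus BusRd Flush; mem=12
  op6 P2: load  L1 → S/I/S on L1; bus (none); mem=12
  op7 P0: store L1 := 99 → M/I/I on L1; bus BusRdX; mem=12
  op8 P2: load  L3 → I/S/S on L3; bus BusRd Flush; mem=59
  op9 P0: load  L0 → S/I/I on L0; bus BusRd; mem=50
  op10 P0: store L2 := 41 → M/I/I on L2; bus (none); mem=10
  op11 P0: load  L1 → M/I/I on L1; bus (none); mem=12
  op12 P0: store L1 := 20 → M/I/I on L1; bus (none); mem=12
  op13 P2: store L0 := 9 → I/I/M on L0; bus BusRdX; mem=50
  op14 P0: load  L1 → M/I/I on L1; bus (none); mem=12
  op15 P1: load  L0 → I/S/S on L0; bus BusRd Flush; mem=9
  op16 P1: load  L2 → S/S/I on L2; bus BusRd Flush; mem=41
  op17 P1: load  L2 → S/S/I on L2; bus (none); mem=41
  op18 P2: load  L0 → I/S/S on L0; bus (none); mem=9
  op19 P1: load  L3 → I/S/S on L3; bus (none); mem=59
  op20 P1: store L3 := 65 → I/M/I on L3; bus BusRdX; mem=59
  op21 P2: load  L1 → S/I/S on L1; bus BusRd Flush; mem=20
  op22 P0: store L0 := 21 → M/I/I on L0; bus BusRdX; mem=9
  op23 P1: load  L3 → I/M/I on L3; bus (none); mem=59
  op24 P1: load  L1 → S/S/S on L1; bus BusRd; mem=20
  op25 P2: store L3 := 91 → I/I/M on L3; bus BusRdX Flush; mem=65
  op26 P2: store L2 := 65 → I/I/M on L2; bus BusRdX; mem=41

state = S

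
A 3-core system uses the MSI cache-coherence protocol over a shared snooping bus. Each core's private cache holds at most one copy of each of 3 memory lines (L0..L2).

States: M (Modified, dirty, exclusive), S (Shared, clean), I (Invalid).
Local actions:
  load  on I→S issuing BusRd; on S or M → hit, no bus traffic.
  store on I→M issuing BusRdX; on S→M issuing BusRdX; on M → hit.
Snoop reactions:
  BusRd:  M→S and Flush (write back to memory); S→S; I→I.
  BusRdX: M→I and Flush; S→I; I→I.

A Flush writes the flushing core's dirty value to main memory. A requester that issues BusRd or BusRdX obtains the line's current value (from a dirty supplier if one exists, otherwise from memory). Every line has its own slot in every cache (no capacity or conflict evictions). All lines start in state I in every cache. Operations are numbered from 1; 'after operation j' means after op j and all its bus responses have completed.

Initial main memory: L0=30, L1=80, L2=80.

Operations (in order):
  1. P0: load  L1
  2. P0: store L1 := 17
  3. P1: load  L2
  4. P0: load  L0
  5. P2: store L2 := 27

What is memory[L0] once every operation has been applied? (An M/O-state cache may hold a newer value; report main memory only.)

memory[L0] = 30

  op1 P0: load  L1 → S/I/I on L1; bus BusRd; mem=80
  op2 P0: store L1 := 17 → M/I/I on L1; bus BusRdX; mem=80
  op3 P1: load  L2 → I/S/I on L2; bus BusRd; mem=80
  op4 P0: load  L0 → S/I/I on L0; bus BusRd; mem=30
  op5 P2: store L2 := 27 → I/I/M on L2; bus BusRdX; mem=80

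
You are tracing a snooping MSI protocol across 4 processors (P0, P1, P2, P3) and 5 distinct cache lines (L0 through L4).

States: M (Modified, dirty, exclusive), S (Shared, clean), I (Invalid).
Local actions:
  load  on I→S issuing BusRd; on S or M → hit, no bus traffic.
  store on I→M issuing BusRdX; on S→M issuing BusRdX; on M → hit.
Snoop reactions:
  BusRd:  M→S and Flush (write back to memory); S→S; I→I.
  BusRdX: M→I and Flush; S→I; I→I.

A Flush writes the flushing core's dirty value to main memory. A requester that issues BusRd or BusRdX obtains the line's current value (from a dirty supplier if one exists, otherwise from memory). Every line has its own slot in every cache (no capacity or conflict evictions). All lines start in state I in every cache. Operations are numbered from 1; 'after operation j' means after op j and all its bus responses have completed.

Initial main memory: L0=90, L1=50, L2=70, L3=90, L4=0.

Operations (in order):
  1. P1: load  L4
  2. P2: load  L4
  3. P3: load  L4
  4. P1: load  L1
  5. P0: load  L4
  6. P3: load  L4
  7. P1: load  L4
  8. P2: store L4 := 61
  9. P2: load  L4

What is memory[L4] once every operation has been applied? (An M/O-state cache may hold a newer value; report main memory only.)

memory[L4] = 0

[1] P1: load  L4 | P0:I, P1:S(0), P2:I, P3:I | bus: BusRd
[2] P2: load  L4 | P0:I, P1:S(0), P2:S(0), P3:I | bus: BusRd
[3] P3: load  L4 | P0:I, P1:S(0), P2:S(0), P3:S(0) | bus: BusRd
[4] P1: load  L1 | P0:I, P1:S(50), P2:I, P3:I | bus: BusRd
[5] P0: load  L4 | P0:S(0), P1:S(0), P2:S(0), P3:S(0) | bus: BusRd
[6] P3: load  L4 | P0:S(0), P1:S(0), P2:S(0), P3:S(0) | bus: none
[7] P1: load  L4 | P0:S(0), P1:S(0), P2:S(0), P3:S(0) | bus: none
[8] P2: store L4 := 61 | P0:I, P1:I, P2:M(61), P3:I | bus: BusRdX
[9] P2: load  L4 | P0:I, P1:I, P2:M(61), P3:I | bus: none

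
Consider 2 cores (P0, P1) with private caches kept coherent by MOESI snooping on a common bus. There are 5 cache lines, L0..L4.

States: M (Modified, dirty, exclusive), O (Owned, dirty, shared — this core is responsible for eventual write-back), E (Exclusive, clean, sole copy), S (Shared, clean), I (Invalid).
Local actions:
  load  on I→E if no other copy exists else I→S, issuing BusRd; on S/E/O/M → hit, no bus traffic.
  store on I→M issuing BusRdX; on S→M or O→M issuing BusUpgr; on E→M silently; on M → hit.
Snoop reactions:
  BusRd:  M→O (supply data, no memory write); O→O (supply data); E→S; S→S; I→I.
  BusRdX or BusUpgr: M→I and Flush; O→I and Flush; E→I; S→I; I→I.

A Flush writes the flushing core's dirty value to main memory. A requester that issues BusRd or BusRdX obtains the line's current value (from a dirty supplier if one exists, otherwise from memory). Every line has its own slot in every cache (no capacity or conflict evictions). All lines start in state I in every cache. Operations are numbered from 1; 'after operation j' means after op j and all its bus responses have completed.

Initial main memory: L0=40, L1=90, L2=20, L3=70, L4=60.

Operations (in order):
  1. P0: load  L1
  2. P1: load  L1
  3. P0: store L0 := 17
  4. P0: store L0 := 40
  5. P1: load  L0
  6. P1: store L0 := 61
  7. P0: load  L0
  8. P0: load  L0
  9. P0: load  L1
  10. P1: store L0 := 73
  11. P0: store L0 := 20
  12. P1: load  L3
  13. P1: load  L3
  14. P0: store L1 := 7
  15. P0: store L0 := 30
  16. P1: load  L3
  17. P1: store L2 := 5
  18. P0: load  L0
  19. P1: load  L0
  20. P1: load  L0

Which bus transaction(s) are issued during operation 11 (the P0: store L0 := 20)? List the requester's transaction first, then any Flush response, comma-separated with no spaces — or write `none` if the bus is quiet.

bus = BusRdX,Flush

1. P0: load  L1  bus=[BusRd]  L1: P0=E P1=I  mem[L1]=90
2. P1: load  L1  bus=[BusRd]  L1: P0=S P1=S  mem[L1]=90
3. P0: store L0 := 17  bus=[BusRdX]  L0: P0=M P1=I  mem[L0]=40
4. P0: store L0 := 40  bus=[-]  L0: P0=M P1=I  mem[L0]=40
5. P1: load  L0  bus=[BusRd]  L0: P0=O P1=S  mem[L0]=40
6. P1: store L0 := 61  bus=[BusUpgr,Flush]  L0: P0=I P1=M  mem[L0]=40
7. P0: load  L0  bus=[BusRd]  L0: P0=S P1=O  mem[L0]=40
8. P0: load  L0  bus=[-]  L0: P0=S P1=O  mem[L0]=40
9. P0: load  L1  bus=[-]  L1: P0=S P1=S  mem[L1]=90
10. P1: store L0 := 73  bus=[BusUpgr]  L0: P0=I P1=M  mem[L0]=40
11. P0: store L0 := 20  bus=[BusRdX,Flush]  L0: P0=M P1=I  mem[L0]=73
12. P1: load  L3  bus=[BusRd]  L3: P0=I P1=E  mem[L3]=70
13. P1: load  L3  bus=[-]  L3: P0=I P1=E  mem[L3]=70
14. P0: store L1 := 7  bus=[BusUpgr]  L1: P0=M P1=I  mem[L1]=90
15. P0: store L0 := 30  bus=[-]  L0: P0=M P1=I  mem[L0]=73
16. P1: load  L3  bus=[-]  L3: P0=I P1=E  mem[L3]=70
17. P1: store L2 := 5  bus=[BusRdX]  L2: P0=I P1=M  mem[L2]=20
18. P0: load  L0  bus=[-]  L0: P0=M P1=I  mem[L0]=73
19. P1: load  L0  bus=[BusRd]  L0: P0=O P1=S  mem[L0]=73
20. P1: load  L0  bus=[-]  L0: P0=O P1=S  mem[L0]=73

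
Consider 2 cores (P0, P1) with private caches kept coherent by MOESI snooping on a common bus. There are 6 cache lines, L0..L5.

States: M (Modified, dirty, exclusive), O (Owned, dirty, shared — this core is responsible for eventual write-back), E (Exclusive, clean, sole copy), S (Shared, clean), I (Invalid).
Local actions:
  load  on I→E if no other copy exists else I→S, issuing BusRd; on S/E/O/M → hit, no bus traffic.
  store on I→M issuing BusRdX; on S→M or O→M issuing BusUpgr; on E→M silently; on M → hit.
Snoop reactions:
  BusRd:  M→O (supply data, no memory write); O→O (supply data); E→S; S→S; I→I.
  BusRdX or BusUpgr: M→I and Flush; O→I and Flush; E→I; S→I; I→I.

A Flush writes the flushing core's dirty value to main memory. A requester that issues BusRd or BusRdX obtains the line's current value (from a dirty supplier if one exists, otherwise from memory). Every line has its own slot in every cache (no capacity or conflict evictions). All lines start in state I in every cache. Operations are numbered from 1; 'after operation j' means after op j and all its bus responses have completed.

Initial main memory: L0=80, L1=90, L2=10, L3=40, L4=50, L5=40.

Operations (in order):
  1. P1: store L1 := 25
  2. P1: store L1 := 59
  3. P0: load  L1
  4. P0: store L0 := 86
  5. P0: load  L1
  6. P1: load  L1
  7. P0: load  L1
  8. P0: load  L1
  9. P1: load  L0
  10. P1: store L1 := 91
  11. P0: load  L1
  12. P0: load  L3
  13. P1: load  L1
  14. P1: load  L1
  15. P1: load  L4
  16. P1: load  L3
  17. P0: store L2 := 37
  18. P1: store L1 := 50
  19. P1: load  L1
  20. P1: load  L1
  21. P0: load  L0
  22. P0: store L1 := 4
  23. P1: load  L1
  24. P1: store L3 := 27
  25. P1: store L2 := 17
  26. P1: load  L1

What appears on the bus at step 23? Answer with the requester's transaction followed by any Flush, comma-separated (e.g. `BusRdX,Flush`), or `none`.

  op1 P1: store L1 := 25 → I/M on L1; bus BusRdX; mem=90
  op2 P1: store L1 := 59 → I/M on L1; bus (none); mem=90
  op3 P0: load  L1 → S/O on L1; bus BusRd; mem=90
  op4 P0: store L0 := 86 → M/I on L0; bus BusRdX; mem=80
  op5 P0: load  L1 → S/O on L1; bus (none); mem=90
  op6 P1: load  L1 → S/O on L1; bus (none); mem=90
  op7 P0: load  L1 → S/O on L1; bus (none); mem=90
  op8 P0: load  L1 → S/O on L1; bus (none); mem=90
  op9 P1: load  L0 → O/S on L0; bus BusRd; mem=80
  op10 P1: store L1 := 91 → I/M on L1; bus BusUpgr; mem=90
  op11 P0: load  L1 → S/O on L1; bus BusRd; mem=90
  op12 P0: load  L3 → E/I on L3; bus BusRd; mem=40
  op13 P1: load  L1 → S/O on L1; bus (none); mem=90
  op14 P1: load  L1 → S/O on L1; bus (none); mem=90
  op15 P1: load  L4 → I/E on L4; bus BusRd; mem=50
  op16 P1: load  L3 → S/S on L3; bus BusRd; mem=40
  op17 P0: store L2 := 37 → M/I on L2; bus BusRdX; mem=10
  op18 P1: store L1 := 50 → I/M on L1; bus BusUpgr; mem=90
  op19 P1: load  L1 → I/M on L1; bus (none); mem=90
  op20 P1: load  L1 → I/M on L1; bus (none); mem=90
  op21 P0: load  L0 → O/S on L0; bus (none); mem=80
  op22 P0: store L1 := 4 → M/I on L1; bus BusRdX Flush; mem=50
  op23 P1: load  L1 → O/S on L1; bus BusRd; mem=50
  op24 P1: store L3 := 27 → I/M on L3; bus BusUpgr; mem=40
  op25 P1: store L2 := 17 → I/M on L2; bus BusRdX Flush; mem=37
  op26 P1: load  L1 → O/S on L1; bus (none); mem=50

bus = BusRd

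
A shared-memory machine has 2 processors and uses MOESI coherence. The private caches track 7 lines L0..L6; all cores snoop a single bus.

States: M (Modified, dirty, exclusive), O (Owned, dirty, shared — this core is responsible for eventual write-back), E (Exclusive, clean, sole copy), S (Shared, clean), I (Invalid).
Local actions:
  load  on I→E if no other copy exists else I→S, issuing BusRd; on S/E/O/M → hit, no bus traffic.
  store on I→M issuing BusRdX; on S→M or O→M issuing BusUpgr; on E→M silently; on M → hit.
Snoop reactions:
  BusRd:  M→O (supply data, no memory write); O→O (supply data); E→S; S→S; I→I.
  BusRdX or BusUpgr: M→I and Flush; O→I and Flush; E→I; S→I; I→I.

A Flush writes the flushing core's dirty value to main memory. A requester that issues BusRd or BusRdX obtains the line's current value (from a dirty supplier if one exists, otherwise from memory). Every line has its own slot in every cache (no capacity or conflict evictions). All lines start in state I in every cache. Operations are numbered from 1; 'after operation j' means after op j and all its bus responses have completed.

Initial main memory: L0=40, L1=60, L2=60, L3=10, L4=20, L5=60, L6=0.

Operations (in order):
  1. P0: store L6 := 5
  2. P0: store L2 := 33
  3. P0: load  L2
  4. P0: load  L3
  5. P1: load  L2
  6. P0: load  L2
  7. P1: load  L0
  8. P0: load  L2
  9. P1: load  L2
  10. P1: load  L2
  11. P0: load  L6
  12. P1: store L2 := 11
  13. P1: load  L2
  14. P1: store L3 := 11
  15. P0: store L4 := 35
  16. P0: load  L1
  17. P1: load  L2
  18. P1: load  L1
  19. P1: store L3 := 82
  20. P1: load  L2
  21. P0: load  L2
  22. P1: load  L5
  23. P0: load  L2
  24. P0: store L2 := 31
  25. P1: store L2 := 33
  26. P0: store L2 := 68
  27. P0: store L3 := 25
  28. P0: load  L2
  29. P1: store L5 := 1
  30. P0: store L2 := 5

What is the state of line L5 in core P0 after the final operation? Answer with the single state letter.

  op1 P0: store L6 := 5 → M/I on L6; bus BusRdX; mem=0
  op2 P0: store L2 := 33 → M/I on L2; bus BusRdX; mem=60
  op3 P0: load  L2 → M/I on L2; bus (none); mem=60
  op4 P0: load  L3 → E/I on L3; bus BusRd; mem=10
  op5 P1: load  L2 → O/S on L2; bus BusRd; mem=60
  op6 P0: load  L2 → O/S on L2; bus (none); mem=60
  op7 P1: load  L0 → I/E on L0; bus BusRd; mem=40
  op8 P0: load  L2 → O/S on L2; bus (none); mem=60
  op9 P1: load  L2 → O/S on L2; bus (none); mem=60
  op10 P1: load  L2 → O/S on L2; bus (none); mem=60
  op11 P0: load  L6 → M/I on L6; bus (none); mem=0
  op12 P1: store L2 := 11 → I/M on L2; bus BusUpgr Flush; mem=33
  op13 P1: load  L2 → I/M on L2; bus (none); mem=33
  op14 P1: store L3 := 11 → I/M on L3; bus BusRdX; mem=10
  op15 P0: store L4 := 35 → M/I on L4; bus BusRdX; mem=20
  op16 P0: load  L1 → E/I on L1; bus BusRd; mem=60
  op17 P1: load  L2 → I/M on L2; bus (none); mem=33
  op18 P1: load  L1 → S/S on L1; bus BusRd; mem=60
  op19 P1: store L3 := 82 → I/M on L3; bus (none); mem=10
  op20 P1: load  L2 → I/M on L2; bus (none); mem=33
  op21 P0: load  L2 → S/O on L2; bus BusRd; mem=33
  op22 P1: load  L5 → I/E on L5; bus BusRd; mem=60
  op23 P0: load  L2 → S/O on L2; bus (none); mem=33
  op24 P0: store L2 := 31 → M/I on L2; bus BusUpgr Flush; mem=11
  op25 P1: store L2 := 33 → I/M on L2; bus BusRdX Flush; mem=31
  op26 P0: store L2 := 68 → M/I on L2; bus BusRdX Flush; mem=33
  op27 P0: store L3 := 25 → M/I on L3; bus BusRdX Flush; mem=82
  op28 P0: load  L2 → M/I on L2; bus (none); mem=33
  op29 P1: store L5 := 1 → I/M on L5; bus (none); mem=60
  op30 P0: store L2 := 5 → M/I on L2; bus (none); mem=33

state = I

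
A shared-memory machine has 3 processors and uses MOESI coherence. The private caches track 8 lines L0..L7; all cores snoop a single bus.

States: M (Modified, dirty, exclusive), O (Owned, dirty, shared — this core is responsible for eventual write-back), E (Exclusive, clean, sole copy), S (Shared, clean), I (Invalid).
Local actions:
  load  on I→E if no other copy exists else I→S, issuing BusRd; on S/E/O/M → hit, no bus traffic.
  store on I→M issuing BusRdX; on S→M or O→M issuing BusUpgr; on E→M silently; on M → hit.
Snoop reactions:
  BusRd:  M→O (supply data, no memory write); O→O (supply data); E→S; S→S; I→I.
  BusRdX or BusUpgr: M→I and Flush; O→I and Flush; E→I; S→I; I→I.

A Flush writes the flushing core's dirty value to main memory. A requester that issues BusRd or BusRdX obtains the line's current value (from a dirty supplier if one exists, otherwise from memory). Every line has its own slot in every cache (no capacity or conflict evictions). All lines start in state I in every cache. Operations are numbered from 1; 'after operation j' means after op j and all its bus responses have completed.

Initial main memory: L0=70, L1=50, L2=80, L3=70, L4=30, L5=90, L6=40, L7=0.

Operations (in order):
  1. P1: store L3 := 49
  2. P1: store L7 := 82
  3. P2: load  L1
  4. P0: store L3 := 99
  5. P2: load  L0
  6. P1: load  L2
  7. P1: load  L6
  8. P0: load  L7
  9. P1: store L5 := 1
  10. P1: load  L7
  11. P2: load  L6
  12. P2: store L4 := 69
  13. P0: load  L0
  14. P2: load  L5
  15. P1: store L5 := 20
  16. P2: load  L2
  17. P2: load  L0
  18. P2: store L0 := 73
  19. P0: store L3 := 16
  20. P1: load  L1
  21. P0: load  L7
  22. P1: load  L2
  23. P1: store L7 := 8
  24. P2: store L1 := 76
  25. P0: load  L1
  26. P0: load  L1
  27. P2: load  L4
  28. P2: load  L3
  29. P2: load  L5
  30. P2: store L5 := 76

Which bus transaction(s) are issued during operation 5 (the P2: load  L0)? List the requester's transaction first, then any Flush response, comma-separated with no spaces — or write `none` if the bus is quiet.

  op1 P1: store L3 := 49 → I/M/I on L3; bus BusRdX; mem=70
  op2 P1: store L7 := 82 → I/M/I on L7; bus BusRdX; mem=0
  op3 P2: load  L1 → I/I/E on L1; bus BusRd; mem=50
  op4 P0: store L3 := 99 → M/I/I on L3; bus BusRdX Flush; mem=49
  op5 P2: load  L0 → I/I/E on L0; bus BusRd; mem=70
  op6 P1: load  L2 → I/E/I on L2; bus BusRd; mem=80
  op7 P1: load  L6 → I/E/I on L6; bus BusRd; mem=40
  op8 P0: load  L7 → S/O/I on L7; bus BusRd; mem=0
  op9 P1: store L5 := 1 → I/M/I on L5; bus BusRdX; mem=90
  op10 P1: load  L7 → S/O/I on L7; bus (none); mem=0
  op11 P2: load  L6 → I/S/S on L6; bus BusRd; mem=40
  op12 P2: store L4 := 69 → I/I/M on L4; bus BusRdX; mem=30
  op13 P0: load  L0 → S/I/S on L0; bus BusRd; mem=70
  op14 P2: load  L5 → I/O/S on L5; bus BusRd; mem=90
  op15 P1: store L5 := 20 → I/M/I on L5; bus BusUpgr; mem=90
  op16 P2: load  L2 → I/S/S on L2; bus BusRd; mem=80
  op17 P2: load  L0 → S/I/S on L0; bus (none); mem=70
  op18 P2: store L0 := 73 → I/I/M on L0; bus BusUpgr; mem=70
  op19 P0: store L3 := 16 → M/I/I on L3; bus (none); mem=49
  op20 P1: load  L1 → I/S/S on L1; bus BusRd; mem=50
  op21 P0: load  L7 → S/O/I on L7; bus (none); mem=0
  op22 P1: load  L2 → I/S/S on L2; bus (none); mem=80
  op23 P1: store L7 := 8 → I/M/I on L7; bus BusUpgr; mem=0
  op24 P2: store L1 := 76 → I/I/M on L1; bus BusUpgr; mem=50
  op25 P0: load  L1 → S/I/O on L1; bus BusRd; mem=50
  op26 P0: load  L1 → S/I/O on L1; bus (none); mem=50
  op27 P2: load  L4 → I/I/M on L4; bus (none); mem=30
  op28 P2: load  L3 → O/I/S on L3; bus BusRd; mem=49
  op29 P2: load  L5 → I/O/S on L5; bus BusRd; mem=90
  op30 P2: store L5 := 76 → I/I/M on L5; bus BusUpgr Flush; mem=20

bus = BusRd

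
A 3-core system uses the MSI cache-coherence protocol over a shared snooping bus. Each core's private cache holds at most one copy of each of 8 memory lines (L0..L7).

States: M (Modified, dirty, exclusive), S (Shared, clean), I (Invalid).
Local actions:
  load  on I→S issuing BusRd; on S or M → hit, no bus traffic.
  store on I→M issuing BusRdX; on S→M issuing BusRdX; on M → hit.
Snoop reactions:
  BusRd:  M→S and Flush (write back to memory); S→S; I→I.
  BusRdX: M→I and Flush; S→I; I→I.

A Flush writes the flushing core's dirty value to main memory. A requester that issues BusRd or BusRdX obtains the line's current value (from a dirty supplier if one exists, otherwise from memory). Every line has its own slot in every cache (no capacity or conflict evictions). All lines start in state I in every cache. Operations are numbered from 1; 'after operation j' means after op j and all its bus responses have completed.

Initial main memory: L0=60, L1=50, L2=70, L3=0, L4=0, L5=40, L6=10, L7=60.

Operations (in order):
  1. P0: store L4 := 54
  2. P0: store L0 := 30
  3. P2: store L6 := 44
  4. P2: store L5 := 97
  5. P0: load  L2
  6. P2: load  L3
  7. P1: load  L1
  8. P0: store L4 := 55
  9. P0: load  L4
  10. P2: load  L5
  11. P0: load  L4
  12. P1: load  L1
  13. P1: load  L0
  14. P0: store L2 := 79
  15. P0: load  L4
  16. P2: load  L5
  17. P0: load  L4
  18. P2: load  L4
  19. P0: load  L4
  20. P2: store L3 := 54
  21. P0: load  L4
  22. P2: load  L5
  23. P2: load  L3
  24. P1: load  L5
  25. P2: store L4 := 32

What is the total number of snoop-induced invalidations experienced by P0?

invalidations = 1

1. P0: store L4 := 54  bus=[BusRdX]  L4: P0=M P1=I P2=I  mem[L4]=0
2. P0: store L0 := 30  bus=[BusRdX]  L0: P0=M P1=I P2=I  mem[L0]=60
3. P2: store L6 := 44  bus=[BusRdX]  L6: P0=I P1=I P2=M  mem[L6]=10
4. P2: store L5 := 97  bus=[BusRdX]  L5: P0=I P1=I P2=M  mem[L5]=40
5. P0: load  L2  bus=[BusRd]  L2: P0=S P1=I P2=I  mem[L2]=70
6. P2: load  L3  bus=[BusRd]  L3: P0=I P1=I P2=S  mem[L3]=0
7. P1: load  L1  bus=[BusRd]  L1: P0=I P1=S P2=I  mem[L1]=50
8. P0: store L4 := 55  bus=[-]  L4: P0=M P1=I P2=I  mem[L4]=0
9. P0: load  L4  bus=[-]  L4: P0=M P1=I P2=I  mem[L4]=0
10. P2: load  L5  bus=[-]  L5: P0=I P1=I P2=M  mem[L5]=40
11. P0: load  L4  bus=[-]  L4: P0=M P1=I P2=I  mem[L4]=0
12. P1: load  L1  bus=[-]  L1: P0=I P1=S P2=I  mem[L1]=50
13. P1: load  L0  bus=[BusRd,Flush]  L0: P0=S P1=S P2=I  mem[L0]=30
14. P0: store L2 := 79  bus=[BusRdX]  L2: P0=M P1=I P2=I  mem[L2]=70
15. P0: load  L4  bus=[-]  L4: P0=M P1=I P2=I  mem[L4]=0
16. P2: load  L5  bus=[-]  L5: P0=I P1=I P2=M  mem[L5]=40
17. P0: load  L4  bus=[-]  L4: P0=M P1=I P2=I  mem[L4]=0
18. P2: load  L4  bus=[BusRd,Flush]  L4: P0=S P1=I P2=S  mem[L4]=55
19. P0: load  L4  bus=[-]  L4: P0=S P1=I P2=S  mem[L4]=55
20. P2: store L3 := 54  bus=[BusRdX]  L3: P0=I P1=I P2=M  mem[L3]=0
21. P0: load  L4  bus=[-]  L4: P0=S P1=I P2=S  mem[L4]=55
22. P2: load  L5  bus=[-]  L5: P0=I P1=I P2=M  mem[L5]=40
23. P2: load  L3  bus=[-]  L3: P0=I P1=I P2=M  mem[L3]=0
24. P1: load  L5  bus=[BusRd,Flush]  L5: P0=I P1=S P2=S  mem[L5]=97
25. P2: store L4 := 32  bus=[BusRdX]  L4: P0=I P1=I P2=M  mem[L4]=55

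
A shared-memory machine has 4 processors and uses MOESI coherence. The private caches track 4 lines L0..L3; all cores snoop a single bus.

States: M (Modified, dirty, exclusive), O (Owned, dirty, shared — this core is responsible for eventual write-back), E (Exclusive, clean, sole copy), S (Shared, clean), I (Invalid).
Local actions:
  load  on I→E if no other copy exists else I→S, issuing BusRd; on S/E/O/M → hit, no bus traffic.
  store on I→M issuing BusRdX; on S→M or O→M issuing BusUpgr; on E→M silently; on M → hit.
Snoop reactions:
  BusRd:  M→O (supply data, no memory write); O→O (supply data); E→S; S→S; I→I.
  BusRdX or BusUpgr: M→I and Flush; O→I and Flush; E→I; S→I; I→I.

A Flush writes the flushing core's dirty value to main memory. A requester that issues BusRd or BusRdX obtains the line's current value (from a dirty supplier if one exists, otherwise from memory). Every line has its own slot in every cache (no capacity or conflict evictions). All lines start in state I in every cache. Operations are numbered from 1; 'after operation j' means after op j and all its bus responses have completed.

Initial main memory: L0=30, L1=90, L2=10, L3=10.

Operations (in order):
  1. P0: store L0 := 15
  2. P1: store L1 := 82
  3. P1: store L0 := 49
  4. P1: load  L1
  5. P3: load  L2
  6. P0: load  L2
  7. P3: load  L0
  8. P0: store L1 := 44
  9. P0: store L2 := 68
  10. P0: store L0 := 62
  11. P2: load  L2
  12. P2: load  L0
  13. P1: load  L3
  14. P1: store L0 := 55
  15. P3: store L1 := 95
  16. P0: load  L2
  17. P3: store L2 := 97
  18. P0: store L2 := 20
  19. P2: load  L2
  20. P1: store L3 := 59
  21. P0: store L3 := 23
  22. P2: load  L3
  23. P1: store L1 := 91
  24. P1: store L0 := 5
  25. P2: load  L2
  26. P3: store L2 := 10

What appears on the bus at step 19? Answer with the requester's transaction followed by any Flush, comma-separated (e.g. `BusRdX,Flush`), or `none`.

1. P0: store L0 := 15  bus=[BusRdX]  L0: P0=M P1=I P2=I P3=I  mem[L0]=30
2. P1: store L1 := 82  bus=[BusRdX]  L1: P0=I P1=M P2=I P3=I  mem[L1]=90
3. P1: store L0 := 49  bus=[BusRdX,Flush]  L0: P0=I P1=M P2=I P3=I  mem[L0]=15
4. P1: load  L1  bus=[-]  L1: P0=I P1=M P2=I P3=I  mem[L1]=90
5. P3: load  L2  bus=[BusRd]  L2: P0=I P1=I P2=I P3=E  mem[L2]=10
6. P0: load  L2  bus=[BusRd]  L2: P0=S P1=I P2=I P3=S  mem[L2]=10
7. P3: load  L0  bus=[BusRd]  L0: P0=I P1=O P2=I P3=S  mem[L0]=15
8. P0: store L1 := 44  bus=[BusRdX,Flush]  L1: P0=M P1=I P2=I P3=I  mem[L1]=82
9. P0: store L2 := 68  bus=[BusUpgr]  L2: P0=M P1=I P2=I P3=I  mem[L2]=10
10. P0: store L0 := 62  bus=[BusRdX,Flush]  L0: P0=M P1=I P2=I P3=I  mem[L0]=49
11. P2: load  L2  bus=[BusRd]  L2: P0=O P1=I P2=S P3=I  mem[L2]=10
12. P2: load  L0  bus=[BusRd]  L0: P0=O P1=I P2=S P3=I  mem[L0]=49
13. P1: load  L3  bus=[BusRd]  L3: P0=I P1=E P2=I P3=I  mem[L3]=10
14. P1: store L0 := 55  bus=[BusRdX,Flush]  L0: P0=I P1=M P2=I P3=I  mem[L0]=62
15. P3: store L1 := 95  bus=[BusRdX,Flush]  L1: P0=I P1=I P2=I P3=M  mem[L1]=44
16. P0: load  L2  bus=[-]  L2: P0=O P1=I P2=S P3=I  mem[L2]=10
17. P3: store L2 := 97  bus=[BusRdX,Flush]  L2: P0=I P1=I P2=I P3=M  mem[L2]=68
18. P0: store L2 := 20  bus=[BusRdX,Flush]  L2: P0=M P1=I P2=I P3=I  mem[L2]=97
19. P2: load  L2  bus=[BusRd]  L2: P0=O P1=I P2=S P3=I  mem[L2]=97
20. P1: store L3 := 59  bus=[-]  L3: P0=I P1=M P2=I P3=I  mem[L3]=10
21. P0: store L3 := 23  bus=[BusRdX,Flush]  L3: P0=M P1=I P2=I P3=I  mem[L3]=59
22. P2: load  L3  bus=[BusRd]  L3: P0=O P1=I P2=S P3=I  mem[L3]=59
23. P1: store L1 := 91  bus=[BusRdX,Flush]  L1: P0=I P1=M P2=I P3=I  mem[L1]=95
24. P1: store L0 := 5  bus=[-]  L0: P0=I P1=M P2=I P3=I  mem[L0]=62
25. P2: load  L2  bus=[-]  L2: P0=O P1=I P2=S P3=I  mem[L2]=97
26. P3: store L2 := 10  bus=[BusRdX,Flush]  L2: P0=I P1=I P2=I P3=M  mem[L2]=20

bus = BusRd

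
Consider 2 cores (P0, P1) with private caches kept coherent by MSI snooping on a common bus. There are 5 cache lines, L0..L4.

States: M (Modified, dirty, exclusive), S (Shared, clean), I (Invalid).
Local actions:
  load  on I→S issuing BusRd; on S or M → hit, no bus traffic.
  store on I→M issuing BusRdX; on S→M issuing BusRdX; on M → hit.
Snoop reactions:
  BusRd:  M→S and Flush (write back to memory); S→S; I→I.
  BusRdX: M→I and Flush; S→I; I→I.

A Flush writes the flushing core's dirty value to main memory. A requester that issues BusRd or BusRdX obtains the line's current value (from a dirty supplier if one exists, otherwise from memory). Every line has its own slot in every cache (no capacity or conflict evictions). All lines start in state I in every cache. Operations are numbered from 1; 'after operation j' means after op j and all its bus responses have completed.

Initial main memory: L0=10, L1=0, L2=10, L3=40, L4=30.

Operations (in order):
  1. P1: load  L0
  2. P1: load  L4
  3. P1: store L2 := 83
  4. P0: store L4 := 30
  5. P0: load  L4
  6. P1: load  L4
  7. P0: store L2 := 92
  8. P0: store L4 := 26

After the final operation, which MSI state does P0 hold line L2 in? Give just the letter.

step 1: P1: load  L0  ⟶  IS  (L0)  txn=BusRd  M[L0]=10
step 2: P1: load  L4  ⟶  IS  (L4)  txn=BusRd  M[L4]=30
step 3: P1: store L2 := 83  ⟶  IM  (L2)  txn=BusRdX  M[L2]=10
step 4: P0: store L4 := 30  ⟶  MI  (L4)  txn=BusRdX  M[L4]=30
step 5: P0: load  L4  ⟶  MI  (L4)  txn=∅  M[L4]=30
step 6: P1: load  L4  ⟶  SS  (L4)  txn=BusRd+Flush  M[L4]=30
step 7: P0: store L2 := 92  ⟶  MI  (L2)  txn=BusRdX+Flush  M[L2]=83
step 8: P0: store L4 := 26  ⟶  MI  (L4)  txn=BusRdX  M[L4]=30

state = M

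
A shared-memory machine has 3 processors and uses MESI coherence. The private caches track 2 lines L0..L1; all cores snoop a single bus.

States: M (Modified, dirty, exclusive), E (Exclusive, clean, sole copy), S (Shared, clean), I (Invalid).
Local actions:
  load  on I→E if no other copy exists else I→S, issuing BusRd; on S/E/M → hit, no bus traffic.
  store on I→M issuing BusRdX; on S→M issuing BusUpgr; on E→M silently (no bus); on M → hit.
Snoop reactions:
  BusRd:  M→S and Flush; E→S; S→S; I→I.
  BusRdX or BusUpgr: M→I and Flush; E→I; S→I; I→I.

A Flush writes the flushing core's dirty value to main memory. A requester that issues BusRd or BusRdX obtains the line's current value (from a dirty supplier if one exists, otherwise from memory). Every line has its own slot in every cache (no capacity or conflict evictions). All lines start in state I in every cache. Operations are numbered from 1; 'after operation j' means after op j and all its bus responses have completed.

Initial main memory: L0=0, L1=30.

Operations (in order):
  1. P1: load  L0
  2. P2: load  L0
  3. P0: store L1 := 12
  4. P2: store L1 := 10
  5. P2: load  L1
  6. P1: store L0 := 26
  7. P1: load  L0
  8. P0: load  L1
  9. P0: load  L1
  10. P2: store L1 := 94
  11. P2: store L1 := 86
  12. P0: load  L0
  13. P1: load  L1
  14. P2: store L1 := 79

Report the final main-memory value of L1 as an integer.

memory[L1] = 86

step 1: P1: load  L0  ⟶  IEI  (L0)  txn=BusRd  M[L0]=0
step 2: P2: load  L0  ⟶  ISS  (L0)  txn=BusRd  M[L0]=0
step 3: P0: store L1 := 12  ⟶  MII  (L1)  txn=BusRdX  M[L1]=30
step 4: P2: store L1 := 10  ⟶  IIM  (L1)  txn=BusRdX+Flush  M[L1]=12
step 5: P2: load  L1  ⟶  IIM  (L1)  txn=∅  M[L1]=12
step 6: P1: store L0 := 26  ⟶  IMI  (L0)  txn=BusUpgr  M[L0]=0
step 7: P1: load  L0  ⟶  IMI  (L0)  txn=∅  M[L0]=0
step 8: P0: load  L1  ⟶  SIS  (L1)  txn=BusRd+Flush  M[L1]=10
step 9: P0: load  L1  ⟶  SIS  (L1)  txn=∅  M[L1]=10
step 10: P2: store L1 := 94  ⟶  IIM  (L1)  txn=BusUpgr  M[L1]=10
step 11: P2: store L1 := 86  ⟶  IIM  (L1)  txn=∅  M[L1]=10
step 12: P0: load  L0  ⟶  SSI  (L0)  txn=BusRd+Flush  M[L0]=26
step 13: P1: load  L1  ⟶  ISS  (L1)  txn=BusRd+Flush  M[L1]=86
step 14: P2: store L1 := 79  ⟶  IIM  (L1)  txn=BusUpgr  M[L1]=86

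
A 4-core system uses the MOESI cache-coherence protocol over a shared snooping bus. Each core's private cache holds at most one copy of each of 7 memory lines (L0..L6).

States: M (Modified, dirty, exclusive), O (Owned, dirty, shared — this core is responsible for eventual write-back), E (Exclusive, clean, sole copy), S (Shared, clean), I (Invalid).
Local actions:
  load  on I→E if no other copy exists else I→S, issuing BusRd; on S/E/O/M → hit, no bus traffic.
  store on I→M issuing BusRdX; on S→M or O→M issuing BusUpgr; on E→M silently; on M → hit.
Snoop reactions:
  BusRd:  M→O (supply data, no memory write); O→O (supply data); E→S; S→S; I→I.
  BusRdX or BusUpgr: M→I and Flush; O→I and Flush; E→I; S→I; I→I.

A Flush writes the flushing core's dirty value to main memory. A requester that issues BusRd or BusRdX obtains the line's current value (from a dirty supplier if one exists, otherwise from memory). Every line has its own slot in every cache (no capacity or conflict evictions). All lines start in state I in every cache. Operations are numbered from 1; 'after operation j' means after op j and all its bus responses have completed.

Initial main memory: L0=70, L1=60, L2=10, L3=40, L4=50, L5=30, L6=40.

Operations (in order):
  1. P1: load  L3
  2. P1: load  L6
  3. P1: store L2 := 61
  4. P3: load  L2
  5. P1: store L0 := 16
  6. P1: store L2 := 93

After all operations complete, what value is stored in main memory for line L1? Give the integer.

memory[L1] = 60

step 1: P1: load  L3  ⟶  IEII  (L3)  txn=BusRd  M[L3]=40
step 2: P1: load  L6  ⟶  IEII  (L6)  txn=BusRd  M[L6]=40
step 3: P1: store L2 := 61  ⟶  IMII  (L2)  txn=BusRdX  M[L2]=10
step 4: P3: load  L2  ⟶  IOIS  (L2)  txn=BusRd  M[L2]=10
step 5: P1: store L0 := 16  ⟶  IMII  (L0)  txn=BusRdX  M[L0]=70
step 6: P1: store L2 := 93  ⟶  IMII  (L2)  txn=BusUpgr  M[L2]=10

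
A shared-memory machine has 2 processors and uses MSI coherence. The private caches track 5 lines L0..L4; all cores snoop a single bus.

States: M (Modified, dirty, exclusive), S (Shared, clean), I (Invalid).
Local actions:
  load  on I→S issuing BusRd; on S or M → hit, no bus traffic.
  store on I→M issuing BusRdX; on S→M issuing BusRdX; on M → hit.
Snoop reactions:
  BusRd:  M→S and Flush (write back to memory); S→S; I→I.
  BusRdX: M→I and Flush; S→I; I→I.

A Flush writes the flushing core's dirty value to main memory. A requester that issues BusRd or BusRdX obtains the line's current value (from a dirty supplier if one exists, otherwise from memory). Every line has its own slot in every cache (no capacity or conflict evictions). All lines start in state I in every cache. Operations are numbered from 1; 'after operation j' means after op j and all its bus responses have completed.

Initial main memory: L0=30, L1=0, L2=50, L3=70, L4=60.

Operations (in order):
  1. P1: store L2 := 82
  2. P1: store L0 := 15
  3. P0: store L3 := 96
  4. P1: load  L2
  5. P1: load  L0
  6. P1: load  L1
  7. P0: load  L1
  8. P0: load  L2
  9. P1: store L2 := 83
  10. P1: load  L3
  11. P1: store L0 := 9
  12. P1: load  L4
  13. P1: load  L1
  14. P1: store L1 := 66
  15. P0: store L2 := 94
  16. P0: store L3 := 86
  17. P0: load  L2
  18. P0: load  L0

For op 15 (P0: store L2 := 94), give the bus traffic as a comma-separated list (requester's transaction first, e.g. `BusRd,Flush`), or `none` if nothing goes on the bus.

bus = BusRdX,Flush

step 1: P1: store L2 := 82  ⟶  IM  (L2)  txn=BusRdX  M[L2]=50
step 2: P1: store L0 := 15  ⟶  IM  (L0)  txn=BusRdX  M[L0]=30
step 3: P0: store L3 := 96  ⟶  MI  (L3)  txn=BusRdX  M[L3]=70
step 4: P1: load  L2  ⟶  IM  (L2)  txn=∅  M[L2]=50
step 5: P1: load  L0  ⟶  IM  (L0)  txn=∅  M[L0]=30
step 6: P1: load  L1  ⟶  IS  (L1)  txn=BusRd  M[L1]=0
step 7: P0: load  L1  ⟶  SS  (L1)  txn=BusRd  M[L1]=0
step 8: P0: load  L2  ⟶  SS  (L2)  txn=BusRd+Flush  M[L2]=82
step 9: P1: store L2 := 83  ⟶  IM  (L2)  txn=BusRdX  M[L2]=82
step 10: P1: load  L3  ⟶  SS  (L3)  txn=BusRd+Flush  M[L3]=96
step 11: P1: store L0 := 9  ⟶  IM  (L0)  txn=∅  M[L0]=30
step 12: P1: load  L4  ⟶  IS  (L4)  txn=BusRd  M[L4]=60
step 13: P1: load  L1  ⟶  SS  (L1)  txn=∅  M[L1]=0
step 14: P1: store L1 := 66  ⟶  IM  (L1)  txn=BusRdX  M[L1]=0
step 15: P0: store L2 := 94  ⟶  MI  (L2)  txn=BusRdX+Flush  M[L2]=83
step 16: P0: store L3 := 86  ⟶  MI  (L3)  txn=BusRdX  M[L3]=96
step 17: P0: load  L2  ⟶  MI  (L2)  txn=∅  M[L2]=83
step 18: P0: load  L0  ⟶  SS  (L0)  txn=BusRd+Flush  M[L0]=9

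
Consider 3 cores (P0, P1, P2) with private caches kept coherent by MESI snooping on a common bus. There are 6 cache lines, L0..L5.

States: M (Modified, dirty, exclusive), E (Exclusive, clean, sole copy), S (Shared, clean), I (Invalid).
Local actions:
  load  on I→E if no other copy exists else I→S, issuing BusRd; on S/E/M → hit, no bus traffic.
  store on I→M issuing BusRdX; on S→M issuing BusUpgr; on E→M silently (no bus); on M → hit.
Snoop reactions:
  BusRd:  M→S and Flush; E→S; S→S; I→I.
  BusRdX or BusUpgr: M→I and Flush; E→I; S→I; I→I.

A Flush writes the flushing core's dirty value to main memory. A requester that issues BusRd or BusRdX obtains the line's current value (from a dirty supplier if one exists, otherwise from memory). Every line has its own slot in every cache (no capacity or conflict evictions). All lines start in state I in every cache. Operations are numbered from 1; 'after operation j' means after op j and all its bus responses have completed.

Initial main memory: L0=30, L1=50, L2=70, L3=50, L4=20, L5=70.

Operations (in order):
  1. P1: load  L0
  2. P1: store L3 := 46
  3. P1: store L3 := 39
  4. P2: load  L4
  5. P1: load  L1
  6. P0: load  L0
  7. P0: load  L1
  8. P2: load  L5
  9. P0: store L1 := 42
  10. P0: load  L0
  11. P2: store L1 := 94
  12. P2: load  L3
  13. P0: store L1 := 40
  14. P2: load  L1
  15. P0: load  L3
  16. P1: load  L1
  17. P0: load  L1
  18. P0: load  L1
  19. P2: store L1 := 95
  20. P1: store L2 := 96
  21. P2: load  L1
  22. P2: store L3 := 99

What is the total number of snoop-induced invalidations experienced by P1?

invalidations = 3

  op1 P1: load  L0 → I/E/I on L0; bus BusRd; mem=30
  op2 P1: store L3 := 46 → I/M/I on L3; bus BusRdX; mem=50
  op3 P1: store L3 := 39 → I/M/I on L3; bus (none); mem=50
  op4 P2: load  L4 → I/I/E on L4; bus BusRd; mem=20
  op5 P1: load  L1 → I/E/I on L1; bus BusRd; mem=50
  op6 P0: load  L0 → S/S/I on L0; bus BusRd; mem=30
  op7 P0: load  L1 → S/S/I on L1; bus BusRd; mem=50
  op8 P2: load  L5 → I/I/E on L5; bus BusRd; mem=70
  op9 P0: store L1 := 42 → M/I/I on L1; bus BusUpgr; mem=50
  op10 P0: load  L0 → S/S/I on L0; bus (none); mem=30
  op11 P2: store L1 := 94 → I/I/M on L1; bus BusRdX Flush; mem=42
  op12 P2: load  L3 → I/S/S on L3; bus BusRd Flush; mem=39
  op13 P0: store L1 := 40 → M/I/I on L1; bus BusRdX Flush; mem=94
  op14 P2: load  L1 → S/I/S on L1; bus BusRd Flush; mem=40
  op15 P0: load  L3 → S/S/S on L3; bus BusRd; mem=39
  op16 P1: load  L1 → S/S/S on L1; bus BusRd; mem=40
  op17 P0: load  L1 → S/S/S on L1; bus (none); mem=40
  op18 P0: load  L1 → S/S/S on L1; bus (none); mem=40
  op19 P2: store L1 := 95 → I/I/M on L1; bus BusUpgr; mem=40
  op20 P1: store L2 := 96 → I/M/I on L2; bus BusRdX; mem=70
  op21 P2: load  L1 → I/I/M on L1; bus (none); mem=40
  op22 P2: store L3 := 99 → I/I/M on L3; bus BusUpgr; mem=39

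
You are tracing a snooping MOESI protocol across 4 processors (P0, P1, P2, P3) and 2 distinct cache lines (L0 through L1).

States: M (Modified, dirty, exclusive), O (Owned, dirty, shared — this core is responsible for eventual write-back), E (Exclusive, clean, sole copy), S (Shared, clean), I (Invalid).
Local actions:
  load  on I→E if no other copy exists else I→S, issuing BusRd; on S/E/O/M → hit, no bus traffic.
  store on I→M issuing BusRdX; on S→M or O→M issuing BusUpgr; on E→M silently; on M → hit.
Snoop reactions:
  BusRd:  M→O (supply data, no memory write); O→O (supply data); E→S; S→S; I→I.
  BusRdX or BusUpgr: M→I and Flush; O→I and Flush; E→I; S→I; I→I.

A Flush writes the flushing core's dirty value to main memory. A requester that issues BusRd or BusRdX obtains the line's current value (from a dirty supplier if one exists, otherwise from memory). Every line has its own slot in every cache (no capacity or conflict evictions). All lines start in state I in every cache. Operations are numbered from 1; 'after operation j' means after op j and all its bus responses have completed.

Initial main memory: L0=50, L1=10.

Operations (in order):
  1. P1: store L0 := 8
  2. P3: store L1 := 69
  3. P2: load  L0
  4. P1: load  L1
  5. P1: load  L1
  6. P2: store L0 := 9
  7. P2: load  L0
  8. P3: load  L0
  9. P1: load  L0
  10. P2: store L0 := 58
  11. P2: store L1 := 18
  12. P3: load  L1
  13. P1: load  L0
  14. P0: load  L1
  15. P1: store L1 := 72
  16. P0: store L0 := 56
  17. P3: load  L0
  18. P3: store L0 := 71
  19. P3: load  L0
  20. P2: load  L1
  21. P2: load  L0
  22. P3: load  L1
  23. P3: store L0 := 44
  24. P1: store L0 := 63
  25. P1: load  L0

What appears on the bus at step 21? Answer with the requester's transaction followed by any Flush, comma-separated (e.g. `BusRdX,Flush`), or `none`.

1. P1: store L0 := 8  bus=[BusRdX]  L0: P0=I P1=M P2=I P3=I  mem[L0]=50
2. P3: store L1 := 69  bus=[BusRdX]  L1: P0=I P1=I P2=I P3=M  mem[L1]=10
3. P2: load  L0  bus=[BusRd]  L0: P0=I P1=O P2=S P3=I  mem[L0]=50
4. P1: load  L1  bus=[BusRd]  L1: P0=I P1=S P2=I P3=O  mem[L1]=10
5. P1: load  L1  bus=[-]  L1: P0=I P1=S P2=I P3=O  mem[L1]=10
6. P2: store L0 := 9  bus=[BusUpgr,Flush]  L0: P0=I P1=I P2=M P3=I  mem[L0]=8
7. P2: load  L0  bus=[-]  L0: P0=I P1=I P2=M P3=I  mem[L0]=8
8. P3: load  L0  bus=[BusRd]  L0: P0=I P1=I P2=O P3=S  mem[L0]=8
9. P1: load  L0  bus=[BusRd]  L0: P0=I P1=S P2=O P3=S  mem[L0]=8
10. P2: store L0 := 58  bus=[BusUpgr]  L0: P0=I P1=I P2=M P3=I  mem[L0]=8
11. P2: store L1 := 18  bus=[BusRdX,Flush]  L1: P0=I P1=I P2=M P3=I  mem[L1]=69
12. P3: load  L1  bus=[BusRd]  L1: P0=I P1=I P2=O P3=S  mem[L1]=69
13. P1: load  L0  bus=[BusRd]  L0: P0=I P1=S P2=O P3=I  mem[L0]=8
14. P0: load  L1  bus=[BusRd]  L1: P0=S P1=I P2=O P3=S  mem[L1]=69
15. P1: store L1 := 72  bus=[BusRdX,Flush]  L1: P0=I P1=M P2=I P3=I  mem[L1]=18
16. P0: store L0 := 56  bus=[BusRdX,Flush]  L0: P0=M P1=I P2=I P3=I  mem[L0]=58
17. P3: load  L0  bus=[BusRd]  L0: P0=O P1=I P2=I P3=S  mem[L0]=58
18. P3: store L0 := 71  bus=[BusUpgr,Flush]  L0: P0=I P1=I P2=I P3=M  mem[L0]=56
19. P3: load  L0  bus=[-]  L0: P0=I P1=I P2=I P3=M  mem[L0]=56
20. P2: load  L1  bus=[BusRd]  L1: P0=I P1=O P2=S P3=I  mem[L1]=18
21. P2: load  L0  bus=[BusRd]  L0: P0=I P1=I P2=S P3=O  mem[L0]=56
22. P3: load  L1  bus=[BusRd]  L1: P0=I P1=O P2=S P3=S  mem[L1]=18
23. P3: store L0 := 44  bus=[BusUpgr]  L0: P0=I P1=I P2=I P3=M  mem[L0]=56
24. P1: store L0 := 63  bus=[BusRdX,Flush]  L0: P0=I P1=M P2=I P3=I  mem[L0]=44
25. P1: load  L0  bus=[-]  L0: P0=I P1=M P2=I P3=I  mem[L0]=44

bus = BusRd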